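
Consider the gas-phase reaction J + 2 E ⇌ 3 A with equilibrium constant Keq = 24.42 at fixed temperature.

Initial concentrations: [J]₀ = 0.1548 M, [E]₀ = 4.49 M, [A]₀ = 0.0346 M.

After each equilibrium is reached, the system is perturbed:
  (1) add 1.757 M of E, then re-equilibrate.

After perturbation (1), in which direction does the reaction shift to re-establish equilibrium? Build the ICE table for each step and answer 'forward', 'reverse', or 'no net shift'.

Q₀ = 1.3273e-05 vs Keq = 24.42 ⇒ Q<K, forward
Step 1:
                   J          E          A
  init        0.1548       4.49     0.0346
  Δ          -0.1545     -0.309     0.4635
  eq      2.8955e-04      4.181     0.4981
  solve Keq expr → x = 0.1545; check Q = 24.42
Then add 1.757 M of E.
Step 2:
                   J          E          A
  init    2.8955e-04      5.938     0.4981
  Δ       -1.4561e-04 -2.9122e-04 4.3683e-04
  eq      1.4394e-04      5.938     0.4986
  solve Keq expr → x = 1.4561e-04; check Q = 24.42

Direction: forward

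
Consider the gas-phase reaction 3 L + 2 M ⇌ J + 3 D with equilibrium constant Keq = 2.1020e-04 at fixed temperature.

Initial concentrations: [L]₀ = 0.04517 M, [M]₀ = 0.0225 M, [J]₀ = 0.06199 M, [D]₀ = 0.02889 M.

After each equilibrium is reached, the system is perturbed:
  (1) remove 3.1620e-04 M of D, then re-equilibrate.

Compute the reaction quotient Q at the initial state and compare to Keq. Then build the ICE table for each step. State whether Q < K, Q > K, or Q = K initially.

Q₀ = 32.04; Q > K (proceeds reverse)

Q₀ = 32.04 vs Keq = 2.1020e-04 ⇒ Q>K, reverse
Step 1:
                    L           M           J           D
  Initial     0.04517      0.0225     0.06199     0.02889
  Change      0.02752     0.01835   -0.009175    -0.02752
  Equil       0.07269     0.04085     0.05282    0.001366
  solve Keq expr → x = -0.009175; check Q = 2.1020e-04
Then remove 3.1620e-04 M of D.
Step 2:
                    L           M           J           D
  Initial     0.07269     0.04085     0.05282     0.00105
  Change  -3.0508e-04 -2.0338e-04  1.0169e-04  3.0508e-04
  Equil       0.07239     0.04065     0.05292    0.001355
  solve Keq expr → x = 1.0169e-04; check Q = 2.1020e-04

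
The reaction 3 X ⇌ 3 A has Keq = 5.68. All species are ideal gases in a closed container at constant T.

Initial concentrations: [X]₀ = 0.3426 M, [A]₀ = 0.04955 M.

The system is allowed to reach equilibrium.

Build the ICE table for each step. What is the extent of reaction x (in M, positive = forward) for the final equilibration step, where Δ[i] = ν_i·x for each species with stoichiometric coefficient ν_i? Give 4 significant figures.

x = 0.06725 M

Q₀ = 0.003025 vs Keq = 5.68 ⇒ Q<K, forward
Step 1:
                  X         A
  I          0.3426   0.04955
  C         -0.2018    0.2018
  E          0.1408    0.2513
  solve Keq expr → x = 0.06725; check Q = 5.68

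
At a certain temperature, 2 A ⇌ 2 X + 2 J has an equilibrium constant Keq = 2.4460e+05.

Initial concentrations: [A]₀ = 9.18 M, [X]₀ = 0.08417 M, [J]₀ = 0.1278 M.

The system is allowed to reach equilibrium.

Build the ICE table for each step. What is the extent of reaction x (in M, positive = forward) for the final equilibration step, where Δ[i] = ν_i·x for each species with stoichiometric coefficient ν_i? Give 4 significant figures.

x = 4.506 M

Q₀ = 1.3731e-06 vs Keq = 2.4460e+05 ⇒ Q<K, forward
Step 1:
                  A         X         J
  init         9.18   0.08417    0.1278
  Δ          -9.012     9.012     9.012
  eq         0.1681     9.096      9.14
  solve Keq expr → x = 4.506; check Q = 2.4460e+05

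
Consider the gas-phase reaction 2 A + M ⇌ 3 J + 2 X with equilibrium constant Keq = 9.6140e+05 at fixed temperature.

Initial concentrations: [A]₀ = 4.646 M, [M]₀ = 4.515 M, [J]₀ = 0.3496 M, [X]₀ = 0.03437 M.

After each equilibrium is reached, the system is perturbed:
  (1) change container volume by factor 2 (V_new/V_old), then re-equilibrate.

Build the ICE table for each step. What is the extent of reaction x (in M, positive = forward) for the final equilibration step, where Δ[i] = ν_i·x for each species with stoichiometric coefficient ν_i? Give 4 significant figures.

x = 0.007524 M

Q₀ = 5.1791e-07 vs Keq = 9.6140e+05 ⇒ Q<K, forward
Step 1:
                  A         M         J         X
  I           4.646     4.515    0.3496   0.03437
  C          -4.585    -2.292     6.877     4.585
  E         0.06138     2.223     7.227     4.619
  solve Keq expr → x = 2.292; check Q = 9.6140e+05
Then change container volume by factor 2 (V_new/V_old).
Step 2:
                  A         M         J         X
  I         0.03069     1.111     3.613     2.309
  C        -0.01505 -0.007524   0.02257   0.01505
  E         0.01564     1.104     3.636     2.325
  solve Keq expr → x = 0.007524; check Q = 9.6140e+05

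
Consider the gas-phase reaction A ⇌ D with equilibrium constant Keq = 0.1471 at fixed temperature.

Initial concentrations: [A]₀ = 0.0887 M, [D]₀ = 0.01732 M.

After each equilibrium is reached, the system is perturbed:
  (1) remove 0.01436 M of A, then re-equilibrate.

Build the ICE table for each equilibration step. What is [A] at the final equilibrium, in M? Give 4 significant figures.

[A]_eq = 0.07991 M

Q₀ = 0.1953 vs Keq = 0.1471 ⇒ Q>K, reverse
Step 1:
                  A         D
  init       0.0887   0.01732
  Δ        0.003724 -0.003724
  eq        0.09242    0.0136
  solve Keq expr → x = -0.003724; check Q = 0.1471
Then remove 0.01436 M of A.
Step 2:
                  A         D
  init      0.07806    0.0136
  Δ        0.001841 -0.001841
  eq        0.07991   0.01175
  solve Keq expr → x = -0.001841; check Q = 0.1471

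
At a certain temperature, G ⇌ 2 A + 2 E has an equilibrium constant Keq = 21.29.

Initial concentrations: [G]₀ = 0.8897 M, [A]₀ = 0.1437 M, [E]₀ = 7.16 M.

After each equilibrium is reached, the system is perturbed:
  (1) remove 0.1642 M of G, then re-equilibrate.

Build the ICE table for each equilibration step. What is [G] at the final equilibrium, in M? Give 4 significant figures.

[G]_eq = 0.5654 M

Q₀ = 1.19 vs Keq = 21.29 ⇒ Q<K, forward
Step 1:
                    G           A           E
  init         0.8897      0.1437        7.16
  Δ           -0.1853      0.3706      0.3706
  eq           0.7044      0.5143       7.531
  solve Keq expr → x = 0.1853; check Q = 21.29
Then remove 0.1642 M of G.
Step 2:
                    G           A           E
  init         0.5402      0.5143       7.531
  Δ           0.02521    -0.05041    -0.05041
  eq           0.5654      0.4638        7.48
  solve Keq expr → x = -0.02521; check Q = 21.29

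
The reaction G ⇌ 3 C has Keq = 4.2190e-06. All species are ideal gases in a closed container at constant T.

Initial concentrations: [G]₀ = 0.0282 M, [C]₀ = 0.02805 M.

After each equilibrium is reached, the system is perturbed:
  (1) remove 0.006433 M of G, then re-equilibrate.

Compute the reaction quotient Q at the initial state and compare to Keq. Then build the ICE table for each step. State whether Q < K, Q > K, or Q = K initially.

Q₀ = 7.8262e-04 vs Keq = 4.2190e-06 ⇒ Q>K, reverse
Step 1:
                   G          C
  init        0.0282    0.02805
  Δ         0.007575   -0.02273
  eq         0.03578   0.005324
  solve Keq expr → x = -0.007575; check Q = 4.2190e-06
Then remove 0.006433 M of G.
Step 2:
                   G          C
  init       0.02934   0.005324
  Δ       1.1138e-04 -3.3414e-04
  eq         0.02945    0.00499
  solve Keq expr → x = -1.1138e-04; check Q = 4.2190e-06

Q₀ = 7.8262e-04; Q > K (proceeds reverse)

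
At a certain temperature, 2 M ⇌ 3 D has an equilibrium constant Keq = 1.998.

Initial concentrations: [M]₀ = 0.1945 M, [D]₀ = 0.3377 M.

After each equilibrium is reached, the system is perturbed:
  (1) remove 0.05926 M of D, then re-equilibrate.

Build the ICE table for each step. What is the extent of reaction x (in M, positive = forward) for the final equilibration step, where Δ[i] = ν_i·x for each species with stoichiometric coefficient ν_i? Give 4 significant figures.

x = 0.009686 M

Q₀ = 1.018 vs Keq = 1.998 ⇒ Q<K, forward
Step 1:
                    M           D
  init         0.1945      0.3377
  Δ          -0.02849     0.04274
  eq            0.166      0.3804
  solve Keq expr → x = 0.01425; check Q = 1.998
Then remove 0.05926 M of D.
Step 2:
                    M           D
  init          0.166      0.3212
  Δ          -0.01937     0.02906
  eq           0.1466      0.3502
  solve Keq expr → x = 0.009686; check Q = 1.998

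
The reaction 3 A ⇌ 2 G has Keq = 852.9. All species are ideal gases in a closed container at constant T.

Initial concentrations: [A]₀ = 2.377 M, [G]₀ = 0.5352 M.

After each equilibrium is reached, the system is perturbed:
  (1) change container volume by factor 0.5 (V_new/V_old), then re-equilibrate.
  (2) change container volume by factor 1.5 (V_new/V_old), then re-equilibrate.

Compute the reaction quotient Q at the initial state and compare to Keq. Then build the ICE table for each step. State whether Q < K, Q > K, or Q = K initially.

Q₀ = 0.02133; Q < K (proceeds forward)

Q₀ = 0.02133 vs Keq = 852.9 ⇒ Q<K, forward
Step 1:
                    A           G
  init          2.377      0.5352
  Δ            -2.209       1.473
  eq           0.1678       2.008
  solve Keq expr → x = 0.7364; check Q = 852.9
Then change container volume by factor 0.5 (V_new/V_old).
Step 2:
                    A           G
  init         0.3357       4.016
  Δ          -0.06727     0.04484
  eq           0.2684       4.061
  solve Keq expr → x = 0.02242; check Q = 852.9
Then change container volume by factor 1.5 (V_new/V_old).
Step 3:
                    A           G
  init         0.1789       2.707
  Δ           0.02505     -0.0167
  eq            0.204       2.691
  solve Keq expr → x = -0.00835; check Q = 852.9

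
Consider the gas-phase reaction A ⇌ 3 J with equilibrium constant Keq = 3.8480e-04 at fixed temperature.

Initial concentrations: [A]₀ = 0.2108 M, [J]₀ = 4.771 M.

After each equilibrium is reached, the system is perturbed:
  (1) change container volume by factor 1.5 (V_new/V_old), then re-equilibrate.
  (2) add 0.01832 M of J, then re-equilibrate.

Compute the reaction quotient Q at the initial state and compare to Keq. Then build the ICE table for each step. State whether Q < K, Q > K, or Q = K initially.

Q₀ = 515.2 vs Keq = 3.8480e-04 ⇒ Q>K, reverse
Step 1:
                   A          J
  init        0.2108      4.771
  Δ            1.561     -4.683
  eq           1.772    0.08801
  solve Keq expr → x = -1.561; check Q = 3.8480e-04
Then change container volume by factor 1.5 (V_new/V_old).
Step 2:
                   A          J
  init         1.181    0.05868
  Δ        -0.006027    0.01808
  eq           1.175    0.07676
  solve Keq expr → x = 0.006027; check Q = 3.8480e-04
Then add 0.01832 M of J.
Step 3:
                   A          J
  init         1.175    0.09508
  Δ         0.006063   -0.01819
  eq           1.181    0.07689
  solve Keq expr → x = -0.006063; check Q = 3.8480e-04

Q₀ = 515.2; Q > K (proceeds reverse)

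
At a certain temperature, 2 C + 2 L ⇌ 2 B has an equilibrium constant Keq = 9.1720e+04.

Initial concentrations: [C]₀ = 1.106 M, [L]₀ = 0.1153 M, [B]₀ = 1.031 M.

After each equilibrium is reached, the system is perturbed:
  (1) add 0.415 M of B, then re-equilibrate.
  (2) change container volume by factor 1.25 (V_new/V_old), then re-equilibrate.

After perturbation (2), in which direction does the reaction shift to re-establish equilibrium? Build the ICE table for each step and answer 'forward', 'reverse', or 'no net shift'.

Q₀ = 65.37 vs Keq = 9.1720e+04 ⇒ Q<K, forward
Step 1:
                   C          L          B
  Initial      1.106     0.1153      1.031
  Change     -0.1115    -0.1115     0.1115
  Equil       0.9945   0.003793      1.143
  solve Keq expr → x = 0.05575; check Q = 9.1720e+04
Then add 0.415 M of B.
Step 2:
                   C          L          B
  Initial     0.9945   0.003793      1.558
  Change    0.001366   0.001366  -0.001366
  Equil       0.9959    0.00516      1.556
  solve Keq expr → x = -6.8313e-04; check Q = 9.1720e+04
Then change container volume by factor 1.25 (V_new/V_old).
Step 3:
                   C          L          B
  Initial     0.7967   0.004128      1.245
  Change    0.001021   0.001021  -0.001021
  Equil       0.7977   0.005149      1.244
  solve Keq expr → x = -5.1055e-04; check Q = 9.1720e+04

Direction: reverse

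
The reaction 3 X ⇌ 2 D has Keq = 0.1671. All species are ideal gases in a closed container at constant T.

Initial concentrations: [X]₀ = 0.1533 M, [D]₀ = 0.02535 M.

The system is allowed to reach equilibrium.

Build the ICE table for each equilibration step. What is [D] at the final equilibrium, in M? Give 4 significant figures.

Q₀ = 0.1784 vs Keq = 0.1671 ⇒ Q>K, reverse
Step 1:
                  X         D
  init       0.1533   0.02535
  Δ       8.9751e-04 -5.9834e-04
  eq         0.1542   0.02475
  solve Keq expr → x = -2.9917e-04; check Q = 0.1671

[D]_eq = 0.02475 M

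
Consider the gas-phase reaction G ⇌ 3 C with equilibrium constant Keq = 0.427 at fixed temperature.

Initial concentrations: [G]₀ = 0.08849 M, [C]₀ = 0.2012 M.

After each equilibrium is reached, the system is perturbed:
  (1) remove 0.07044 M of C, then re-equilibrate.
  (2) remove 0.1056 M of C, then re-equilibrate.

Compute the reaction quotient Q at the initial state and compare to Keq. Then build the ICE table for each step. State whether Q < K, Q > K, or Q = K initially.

Q₀ = 0.09204; Q < K (proceeds forward)

Q₀ = 0.09204 vs Keq = 0.427 ⇒ Q<K, forward
Step 1:
                   G          C
  I          0.08849     0.2012
  C         -0.03024    0.09071
  E          0.05825     0.2919
  solve Keq expr → x = 0.03024; check Q = 0.427
Then remove 0.07044 M of C.
Step 2:
                   G          C
  I          0.05825     0.2215
  C         -0.01457    0.04372
  E          0.04368     0.2652
  solve Keq expr → x = 0.01457; check Q = 0.427
Then remove 0.1056 M of C.
Step 3:
                   G          C
  I          0.04368     0.1596
  C         -0.01944    0.05833
  E          0.02424     0.2179
  solve Keq expr → x = 0.01944; check Q = 0.427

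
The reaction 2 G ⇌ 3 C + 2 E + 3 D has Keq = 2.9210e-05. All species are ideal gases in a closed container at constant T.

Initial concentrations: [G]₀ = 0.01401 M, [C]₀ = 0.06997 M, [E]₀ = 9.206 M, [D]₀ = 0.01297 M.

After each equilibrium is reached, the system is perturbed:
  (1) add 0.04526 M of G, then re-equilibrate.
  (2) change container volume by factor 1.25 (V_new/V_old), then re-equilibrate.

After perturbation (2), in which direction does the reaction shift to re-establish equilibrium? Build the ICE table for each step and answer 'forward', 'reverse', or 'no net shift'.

Direction: forward

Q₀ = 3.2272e-04 vs Keq = 2.9210e-05 ⇒ Q>K, reverse
Step 1:
                  G         C         E         D
  I         0.01401   0.06997     9.206   0.01297
  C        0.003712 -0.005568 -0.003712 -0.005568
  E         0.01772    0.0644     9.202  0.007402
  solve Keq expr → x = -0.001856; check Q = 2.9210e-05
Then add 0.04526 M of G.
Step 2:
                  G         C         E         D
  I         0.06298    0.0644     9.202  0.007402
  C        -0.00485  0.007275   0.00485  0.007275
  E         0.05813   0.07168     9.207   0.01468
  solve Keq expr → x = 0.002425; check Q = 2.9210e-05
Then change container volume by factor 1.25 (V_new/V_old).
Step 3:
                  G         C         E         D
  I         0.04651   0.05734     7.366   0.01174
  C       -0.003012  0.004518  0.003012  0.004518
  E         0.04349   0.06186     7.369   0.01626
  solve Keq expr → x = 0.001506; check Q = 2.9210e-05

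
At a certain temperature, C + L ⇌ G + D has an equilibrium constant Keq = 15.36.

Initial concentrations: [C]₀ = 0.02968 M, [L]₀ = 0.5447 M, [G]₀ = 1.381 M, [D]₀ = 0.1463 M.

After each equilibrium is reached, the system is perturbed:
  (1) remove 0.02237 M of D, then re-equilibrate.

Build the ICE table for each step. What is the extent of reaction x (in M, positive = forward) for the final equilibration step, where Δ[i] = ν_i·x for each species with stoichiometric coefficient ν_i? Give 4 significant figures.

x = 0.003052 M

Q₀ = 12.5 vs Keq = 15.36 ⇒ Q<K, forward
Step 1:
                    C           L           G           D
  init        0.02968      0.5447       1.381      0.1463
  Δ           -0.0045     -0.0045      0.0045      0.0045
  eq          0.02518      0.5402       1.385      0.1508
  solve Keq expr → x = 0.0045; check Q = 15.36
Then remove 0.02237 M of D.
Step 2:
                    C           L           G           D
  init        0.02518      0.5402       1.385      0.1284
  Δ         -0.003052   -0.003052    0.003052    0.003052
  eq          0.02213      0.5371       1.389      0.1315
  solve Keq expr → x = 0.003052; check Q = 15.36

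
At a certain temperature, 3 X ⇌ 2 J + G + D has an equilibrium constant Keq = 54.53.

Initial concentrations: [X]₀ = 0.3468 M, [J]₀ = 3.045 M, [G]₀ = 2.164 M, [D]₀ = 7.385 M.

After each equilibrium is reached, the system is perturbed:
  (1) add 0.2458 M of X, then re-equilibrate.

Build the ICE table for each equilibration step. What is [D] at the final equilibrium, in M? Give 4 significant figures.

[D]_eq = 7.178 M

Q₀ = 3553 vs Keq = 54.53 ⇒ Q>K, reverse
Step 1:
                    X           J           G           D
  init         0.3468       3.045       2.164       7.385
  Δ            0.8105     -0.5403     -0.2702     -0.2702
  eq            1.157       2.505       1.894       7.115
  solve Keq expr → x = -0.2702; check Q = 54.53
Then add 0.2458 M of X.
Step 2:
                    X           J           G           D
  init          1.403       2.505       1.894       7.115
  Δ           -0.1903      0.1268     0.06342     0.06342
  eq            1.213       2.631       1.957       7.178
  solve Keq expr → x = 0.06342; check Q = 54.53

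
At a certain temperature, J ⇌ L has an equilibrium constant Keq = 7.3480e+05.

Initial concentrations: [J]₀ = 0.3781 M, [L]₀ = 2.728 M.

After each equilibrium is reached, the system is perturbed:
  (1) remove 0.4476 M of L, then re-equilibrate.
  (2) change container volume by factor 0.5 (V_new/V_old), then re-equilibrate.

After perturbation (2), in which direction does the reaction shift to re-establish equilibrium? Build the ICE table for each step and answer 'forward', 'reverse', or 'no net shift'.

Direction: no net shift

Q₀ = 7.215 vs Keq = 7.3480e+05 ⇒ Q<K, forward
Step 1:
                   J          L
  init        0.3781      2.728
  Δ          -0.3781     0.3781
  eq      4.2271e-06      3.106
  solve Keq expr → x = 0.3781; check Q = 7.3480e+05
Then remove 0.4476 M of L.
Step 2:
                   J          L
  init    4.2271e-06      2.658
  Δ       -6.0914e-07 6.0914e-07
  eq      3.6180e-06      2.658
  solve Keq expr → x = 6.0914e-07; check Q = 7.3480e+05
Then change container volume by factor 0.5 (V_new/V_old).
Step 3:
                   J          L
  init    7.2360e-06      5.317
  Δ                0          0
  eq      7.2360e-06      5.317
  solve Keq expr → x = 0; check Q = 7.3480e+05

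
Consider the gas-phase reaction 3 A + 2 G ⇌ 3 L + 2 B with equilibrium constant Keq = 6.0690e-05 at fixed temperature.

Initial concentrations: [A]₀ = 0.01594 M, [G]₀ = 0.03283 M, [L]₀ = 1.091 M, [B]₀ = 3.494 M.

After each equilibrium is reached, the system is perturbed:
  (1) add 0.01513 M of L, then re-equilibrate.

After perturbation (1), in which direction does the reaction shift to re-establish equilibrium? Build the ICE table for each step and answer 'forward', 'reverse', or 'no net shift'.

Direction: reverse

Q₀ = 3.6317e+09 vs Keq = 6.0690e-05 ⇒ Q>K, reverse
Step 1:
                    A           G           L           B
  init        0.01594     0.03283       1.091       3.494
  Δ             1.073      0.7154      -1.073     -0.7154
  eq            1.089      0.7483     0.01785       2.779
  solve Keq expr → x = -0.3577; check Q = 6.0690e-05
Then add 0.01513 M of L.
Step 2:
                    A           G           L           B
  init          1.089      0.7483     0.03298       2.779
  Δ           0.01469    0.009793    -0.01469   -0.009793
  eq            1.104      0.7581     0.01829       2.769
  solve Keq expr → x = -0.004896; check Q = 6.0690e-05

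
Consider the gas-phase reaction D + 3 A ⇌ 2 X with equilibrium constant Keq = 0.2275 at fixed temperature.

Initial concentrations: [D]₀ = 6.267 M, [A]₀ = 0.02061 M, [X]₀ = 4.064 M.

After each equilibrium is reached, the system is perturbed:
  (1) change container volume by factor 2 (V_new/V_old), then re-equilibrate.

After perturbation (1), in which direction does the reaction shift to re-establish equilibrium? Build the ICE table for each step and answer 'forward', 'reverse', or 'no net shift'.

Direction: reverse

Q₀ = 3.0103e+05 vs Keq = 0.2275 ⇒ Q>K, reverse
Step 1:
                   D          A          X
  I            6.267    0.02061      4.064
  C           0.5788      1.736     -1.158
  E            6.846      1.757      2.906
  solve Keq expr → x = -0.5788; check Q = 0.2275
Then change container volume by factor 2 (V_new/V_old).
Step 2:
                   D          A          X
  I            3.423     0.8785      1.453
  C           0.1164     0.3491    -0.2327
  E            3.539      1.228       1.22
  solve Keq expr → x = -0.1164; check Q = 0.2275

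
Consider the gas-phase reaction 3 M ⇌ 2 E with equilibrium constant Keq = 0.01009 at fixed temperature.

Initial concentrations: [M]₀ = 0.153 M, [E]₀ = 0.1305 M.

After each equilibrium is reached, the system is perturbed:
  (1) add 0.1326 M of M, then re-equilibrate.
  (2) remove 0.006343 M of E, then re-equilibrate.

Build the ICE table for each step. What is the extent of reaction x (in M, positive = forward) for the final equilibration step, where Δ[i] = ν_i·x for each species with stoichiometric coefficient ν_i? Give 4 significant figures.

x = 0.002761 M

Q₀ = 4.755 vs Keq = 0.01009 ⇒ Q>K, reverse
Step 1:
                   M          E
  Initial      0.153     0.1305
  Change      0.1683    -0.1122
  Equil       0.3213    0.01829
  solve Keq expr → x = -0.0561; check Q = 0.01009
Then add 0.1326 M of M.
Step 2:
                   M          E
  Initial     0.4539    0.01829
  Change    -0.01619    0.01079
  Equil       0.4377    0.02909
  solve Keq expr → x = 0.005397; check Q = 0.01009
Then remove 0.006343 M of E.
Step 3:
                   M          E
  Initial     0.4377    0.02275
  Change   -0.008282   0.005521
  Equil       0.4294    0.02827
  solve Keq expr → x = 0.002761; check Q = 0.01009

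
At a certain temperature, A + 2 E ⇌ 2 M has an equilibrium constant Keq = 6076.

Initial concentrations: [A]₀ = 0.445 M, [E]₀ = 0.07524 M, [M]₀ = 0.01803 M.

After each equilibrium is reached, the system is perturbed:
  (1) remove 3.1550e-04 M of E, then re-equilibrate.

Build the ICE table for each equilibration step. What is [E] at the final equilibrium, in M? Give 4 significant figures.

Q₀ = 0.129 vs Keq = 6076 ⇒ Q<K, forward
Step 1:
                   A          E          M
  I            0.445    0.07524    0.01803
  C          -0.0367    -0.0734     0.0734
  E           0.4083   0.001836    0.09143
  solve Keq expr → x = 0.0367; check Q = 6076
Then remove 3.1550e-04 M of E.
Step 2:
                   A          E          M
  I           0.4083    0.00152    0.09143
  C       1.5448e-04 3.0895e-04 -3.0895e-04
  E           0.4085   0.001829    0.09113
  solve Keq expr → x = -1.5448e-04; check Q = 6076

[E]_eq = 0.001829 M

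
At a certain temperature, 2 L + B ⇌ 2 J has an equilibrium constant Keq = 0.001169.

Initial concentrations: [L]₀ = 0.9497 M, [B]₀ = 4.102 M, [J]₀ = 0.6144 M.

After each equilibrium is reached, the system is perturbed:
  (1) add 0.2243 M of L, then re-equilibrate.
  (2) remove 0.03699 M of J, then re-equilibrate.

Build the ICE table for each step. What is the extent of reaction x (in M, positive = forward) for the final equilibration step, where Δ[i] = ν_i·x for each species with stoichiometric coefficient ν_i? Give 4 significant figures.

x = 0.01716 M

Q₀ = 0.102 vs Keq = 0.001169 ⇒ Q>K, reverse
Step 1:
                    L           B           J
  init         0.9497       4.102      0.6144
  Δ            0.5102      0.2551     -0.5102
  eq             1.46       4.357      0.1042
  solve Keq expr → x = -0.2551; check Q = 0.001169
Then add 0.2243 M of L.
Step 2:
                    L           B           J
  init          1.684       4.357      0.1042
  Δ          -0.01485   -0.007423     0.01485
  eq            1.669        4.35       0.119
  solve Keq expr → x = 0.007423; check Q = 0.001169
Then remove 0.03699 M of J.
Step 3:
                    L           B           J
  init          1.669        4.35     0.08205
  Δ          -0.03431    -0.01716     0.03431
  eq            1.635       4.333      0.1164
  solve Keq expr → x = 0.01716; check Q = 0.001169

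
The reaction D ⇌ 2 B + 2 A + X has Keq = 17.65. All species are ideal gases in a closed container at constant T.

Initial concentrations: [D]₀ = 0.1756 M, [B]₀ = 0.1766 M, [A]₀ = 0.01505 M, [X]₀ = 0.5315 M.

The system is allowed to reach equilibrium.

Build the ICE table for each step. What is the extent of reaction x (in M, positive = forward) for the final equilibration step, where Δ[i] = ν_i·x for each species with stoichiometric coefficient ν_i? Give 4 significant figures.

Q₀ = 2.1381e-05 vs Keq = 17.65 ⇒ Q<K, forward
Step 1:
                   D          B          A          X
  I           0.1756     0.1766    0.01505     0.5315
  C          -0.1741     0.3483     0.3483     0.1741
  E         0.001454     0.5249     0.3633     0.7056
  solve Keq expr → x = 0.1741; check Q = 17.65

x = 0.1741 M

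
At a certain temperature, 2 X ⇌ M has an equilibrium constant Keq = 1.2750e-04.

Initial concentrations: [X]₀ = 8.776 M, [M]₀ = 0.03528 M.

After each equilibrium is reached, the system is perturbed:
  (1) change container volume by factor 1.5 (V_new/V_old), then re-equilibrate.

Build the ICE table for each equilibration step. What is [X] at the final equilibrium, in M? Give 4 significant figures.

[X]_eq = 5.889 M

Q₀ = 4.5807e-04 vs Keq = 1.2750e-04 ⇒ Q>K, reverse
Step 1:
                  X         M
  I           8.776   0.03528
  C         0.05069  -0.02535
  E           8.827  0.009934
  solve Keq expr → x = -0.02535; check Q = 1.2750e-04
Then change container volume by factor 1.5 (V_new/V_old).
Step 2:
                  X         M
  I           5.884  0.006622
  C        0.004402 -0.002201
  E           5.889  0.004422
  solve Keq expr → x = -0.002201; check Q = 1.2750e-04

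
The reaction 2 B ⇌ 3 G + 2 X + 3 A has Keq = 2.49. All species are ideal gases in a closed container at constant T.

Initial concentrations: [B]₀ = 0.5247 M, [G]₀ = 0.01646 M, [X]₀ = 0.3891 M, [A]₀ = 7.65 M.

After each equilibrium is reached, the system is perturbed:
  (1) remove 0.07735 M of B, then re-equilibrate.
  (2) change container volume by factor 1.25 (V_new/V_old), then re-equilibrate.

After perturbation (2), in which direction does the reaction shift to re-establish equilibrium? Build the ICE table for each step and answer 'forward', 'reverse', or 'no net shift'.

Direction: forward

Q₀ = 0.001098 vs Keq = 2.49 ⇒ Q<K, forward
Step 1:
                    B           G           X           A
  init         0.5247     0.01646      0.3891        7.65
  Δ          -0.09584      0.1438     0.09584      0.1438
  eq           0.4289      0.1602      0.4849       7.794
  solve Keq expr → x = 0.04792; check Q = 2.49
Then remove 0.07735 M of B.
Step 2:
                    B           G           X           A
  init         0.3515      0.1602      0.4849       7.794
  Δ          0.009984    -0.01498   -0.009984    -0.01498
  eq           0.3615      0.1452       0.475       7.779
  solve Keq expr → x = -0.004992; check Q = 2.49
Then change container volume by factor 1.25 (V_new/V_old).
Step 3:
                    B           G           X           A
  init         0.2892      0.1162        0.38       6.223
  Δ          -0.02913      0.0437     0.02913      0.0437
  eq           0.2601      0.1599      0.4091       6.267
  solve Keq expr → x = 0.01457; check Q = 2.49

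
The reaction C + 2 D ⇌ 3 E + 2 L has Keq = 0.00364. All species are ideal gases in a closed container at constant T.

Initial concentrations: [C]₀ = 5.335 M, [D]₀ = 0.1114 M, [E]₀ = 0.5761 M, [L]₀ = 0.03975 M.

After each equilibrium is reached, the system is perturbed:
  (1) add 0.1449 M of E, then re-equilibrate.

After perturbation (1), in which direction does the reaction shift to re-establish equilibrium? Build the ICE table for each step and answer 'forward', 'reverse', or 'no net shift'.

Direction: reverse

Q₀ = 0.004563 vs Keq = 0.00364 ⇒ Q>K, reverse
Step 1:
                  C         D         E         L
  init        5.335    0.1114    0.5761   0.03975
  Δ        0.001451  0.002901 -0.004352 -0.002901
  eq          5.336    0.1143    0.5717   0.03685
  solve Keq expr → x = -0.001451; check Q = 0.00364
Then add 0.1449 M of E.
Step 2:
                  C         D         E         L
  init        5.336    0.1143    0.7166   0.03685
  Δ        0.004008  0.008016  -0.01202 -0.008016
  eq           5.34    0.1223    0.7046   0.02883
  solve Keq expr → x = -0.004008; check Q = 0.00364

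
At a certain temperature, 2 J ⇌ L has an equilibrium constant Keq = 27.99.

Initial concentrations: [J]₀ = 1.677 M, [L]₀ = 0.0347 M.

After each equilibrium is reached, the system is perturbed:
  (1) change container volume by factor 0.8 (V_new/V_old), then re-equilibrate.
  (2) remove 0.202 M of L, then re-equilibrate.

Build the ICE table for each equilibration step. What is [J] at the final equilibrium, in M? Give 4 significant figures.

Q₀ = 0.01234 vs Keq = 27.99 ⇒ Q<K, forward
Step 1:
                  J         L
  I           1.677    0.0347
  C          -1.509    0.7545
  E          0.1679    0.7892
  solve Keq expr → x = 0.7545; check Q = 27.99
Then change container volume by factor 0.8 (V_new/V_old).
Step 2:
                  J         L
  I          0.2099    0.9865
  C        -0.02116   0.01058
  E          0.1887    0.9971
  solve Keq expr → x = 0.01058; check Q = 27.99
Then remove 0.202 M of L.
Step 3:
                  J         L
  I          0.1887    0.7951
  C        -0.01919  0.009593
  E          0.1696    0.8047
  solve Keq expr → x = 0.009593; check Q = 27.99

[J]_eq = 0.1696 M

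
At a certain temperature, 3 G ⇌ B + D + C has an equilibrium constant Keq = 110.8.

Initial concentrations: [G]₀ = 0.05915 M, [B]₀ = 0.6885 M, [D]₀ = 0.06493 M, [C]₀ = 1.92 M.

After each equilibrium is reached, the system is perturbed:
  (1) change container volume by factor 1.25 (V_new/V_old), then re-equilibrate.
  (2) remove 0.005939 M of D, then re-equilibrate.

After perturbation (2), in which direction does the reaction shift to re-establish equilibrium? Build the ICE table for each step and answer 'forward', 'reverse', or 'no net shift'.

Direction: forward

Q₀ = 414.7 vs Keq = 110.8 ⇒ Q>K, reverse
Step 1:
                   G          B          D          C
  Initial    0.05915     0.6885    0.06493       1.92
  Change      0.0276    -0.0092    -0.0092    -0.0092
  Equil      0.08675     0.6793    0.05573      1.911
  solve Keq expr → x = -0.0092; check Q = 110.8
Then change container volume by factor 1.25 (V_new/V_old).
Step 2:
                   G          B          D          C
  Initial     0.0694     0.5434    0.04458      1.529
  Change           0          0          0          0
  Equil       0.0694     0.5434    0.04458      1.529
  solve Keq expr → x = 0; check Q = 110.8
Then remove 0.005939 M of D.
Step 3:
                   G          B          D          C
  Initial     0.0694     0.5434    0.03864      1.529
  Change   -0.002675 8.9169e-04 8.9169e-04 8.9169e-04
  Equil      0.06673     0.5443    0.03954       1.53
  solve Keq expr → x = 8.9169e-04; check Q = 110.8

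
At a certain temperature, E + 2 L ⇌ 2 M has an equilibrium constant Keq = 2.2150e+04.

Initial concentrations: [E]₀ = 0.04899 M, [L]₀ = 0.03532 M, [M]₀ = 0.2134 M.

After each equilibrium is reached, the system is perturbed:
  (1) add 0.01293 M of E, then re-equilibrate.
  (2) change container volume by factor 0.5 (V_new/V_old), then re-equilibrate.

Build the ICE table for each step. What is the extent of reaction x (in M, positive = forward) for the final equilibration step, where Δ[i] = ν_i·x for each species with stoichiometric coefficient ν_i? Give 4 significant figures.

Q₀ = 745.1 vs Keq = 2.2150e+04 ⇒ Q<K, forward
Step 1:
                  E         L         M
  I         0.04899   0.03532    0.2134
  C        -0.01338  -0.02677   0.02677
  E         0.03561  0.008552    0.2402
  solve Keq expr → x = 0.01338; check Q = 2.2150e+04
Then add 0.01293 M of E.
Step 2:
                  E         L         M
  I         0.04854  0.008552    0.2402
  C       -5.7412e-04 -0.001148  0.001148
  E         0.04796  0.007404    0.2413
  solve Keq expr → x = 5.7412e-04; check Q = 2.2150e+04
Then change container volume by factor 0.5 (V_new/V_old).
Step 3:
                  E         L         M
  I         0.09592   0.01481    0.4826
  C       -0.002066 -0.004132  0.004132
  E         0.09386   0.01068    0.4868
  solve Keq expr → x = 0.002066; check Q = 2.2150e+04

x = 0.002066 M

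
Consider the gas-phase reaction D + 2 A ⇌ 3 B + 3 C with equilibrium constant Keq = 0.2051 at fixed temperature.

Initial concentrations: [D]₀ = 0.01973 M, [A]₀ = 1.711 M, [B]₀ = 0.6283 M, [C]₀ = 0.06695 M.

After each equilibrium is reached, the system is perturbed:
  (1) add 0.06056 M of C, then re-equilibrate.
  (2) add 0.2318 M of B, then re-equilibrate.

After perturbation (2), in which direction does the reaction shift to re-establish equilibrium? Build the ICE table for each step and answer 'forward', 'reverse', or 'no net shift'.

Direction: reverse

Q₀ = 0.001289 vs Keq = 0.2051 ⇒ Q<K, forward
Step 1:
                  D         A         B         C
  Initial   0.01973     1.711    0.6283   0.06695
  Change   -0.01869  -0.03738   0.05607   0.05607
  Equil    0.001039     1.674    0.6844     0.123
  solve Keq expr → x = 0.01869; check Q = 0.2051
Then add 0.06056 M of C.
Step 2:
                  D         A         B         C
  Initial  0.001039     1.674    0.6844    0.1836
  Change   0.001992  0.003983 -0.005975 -0.005975
  Equil     0.00303     1.678    0.6784    0.1776
  solve Keq expr → x = -0.001992; check Q = 0.2051
Then add 0.2318 M of B.
Step 3:
                  D         A         B         C
  Initial   0.00303     1.678    0.9102    0.1776
  Change   0.003003  0.006006 -0.009009 -0.009009
  Equil    0.006034     1.684    0.9012    0.1686
  solve Keq expr → x = -0.003003; check Q = 0.2051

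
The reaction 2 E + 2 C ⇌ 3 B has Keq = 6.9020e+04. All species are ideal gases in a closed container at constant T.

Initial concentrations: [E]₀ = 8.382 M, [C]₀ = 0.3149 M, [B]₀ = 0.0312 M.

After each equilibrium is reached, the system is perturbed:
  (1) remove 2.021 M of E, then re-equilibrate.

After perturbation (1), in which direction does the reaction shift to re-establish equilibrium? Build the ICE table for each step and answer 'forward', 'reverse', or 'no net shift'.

Direction: reverse

Q₀ = 4.3594e-06 vs Keq = 6.9020e+04 ⇒ Q<K, forward
Step 1:
                   E          C          B
  I            8.382     0.3149     0.0312
  C          -0.3147    -0.3147     0.4721
  E            8.067 1.6847e-04     0.5033
  solve Keq expr → x = 0.1574; check Q = 6.9020e+04
Then remove 2.021 M of E.
Step 2:
                   E          C          B
  I            6.046 1.6847e-04     0.5033
  C       5.6253e-05 5.6253e-05 -8.4380e-05
  E            6.046 2.2472e-04     0.5032
  solve Keq expr → x = -2.8127e-05; check Q = 6.9020e+04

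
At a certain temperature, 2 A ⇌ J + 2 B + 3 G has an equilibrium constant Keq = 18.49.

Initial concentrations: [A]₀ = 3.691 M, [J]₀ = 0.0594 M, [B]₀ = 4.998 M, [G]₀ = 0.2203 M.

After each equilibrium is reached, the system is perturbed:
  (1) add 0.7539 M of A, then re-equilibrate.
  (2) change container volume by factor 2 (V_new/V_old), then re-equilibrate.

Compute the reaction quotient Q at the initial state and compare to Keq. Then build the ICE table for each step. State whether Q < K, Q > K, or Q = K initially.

Q₀ = 0.001164 vs Keq = 18.49 ⇒ Q<K, forward
Step 1:
                   A          J          B          G
  Initial      3.691     0.0594      4.998     0.2203
  Change      -1.059     0.5297      1.059      1.589
  Equil        2.632     0.5891      6.057      1.809
  solve Keq expr → x = 0.5297; check Q = 18.49
Then add 0.7539 M of A.
Step 2:
                   A          J          B          G
  Initial      3.385     0.5891      6.057      1.809
  Change     -0.1228    0.06138     0.1228     0.1841
  Equil        3.263     0.6505       6.18      1.994
  solve Keq expr → x = 0.06138; check Q = 18.49
Then change container volume by factor 2 (V_new/V_old).
Step 3:
                   A          J          B          G
  Initial      1.631     0.3252       3.09     0.9968
  Change     -0.4124     0.2062     0.4124     0.6185
  Equil        1.219     0.5314      3.502      1.615
  solve Keq expr → x = 0.2062; check Q = 18.49

Q₀ = 0.001164; Q < K (proceeds forward)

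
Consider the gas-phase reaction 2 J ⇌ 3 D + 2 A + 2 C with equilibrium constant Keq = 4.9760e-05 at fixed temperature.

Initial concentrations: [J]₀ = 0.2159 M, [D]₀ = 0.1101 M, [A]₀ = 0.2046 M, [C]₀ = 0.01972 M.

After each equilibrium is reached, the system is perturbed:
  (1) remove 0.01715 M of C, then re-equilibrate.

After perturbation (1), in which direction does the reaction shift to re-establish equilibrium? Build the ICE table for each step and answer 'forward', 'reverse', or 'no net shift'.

Q₀ = 4.6610e-07 vs Keq = 4.9760e-05 ⇒ Q<K, forward
Step 1:
                   J          D          A          C
  I           0.2159     0.1101     0.2046    0.01972
  C         -0.04492    0.06738    0.04492    0.04492
  E            0.171     0.1775     0.2495    0.06464
  solve Keq expr → x = 0.02246; check Q = 4.9760e-05
Then remove 0.01715 M of C.
Step 2:
                   J          D          A          C
  I            0.171     0.1775     0.2495    0.04749
  C        -0.007376    0.01106   0.007376   0.007376
  E           0.1636     0.1885     0.2569    0.05487
  solve Keq expr → x = 0.003688; check Q = 4.9760e-05

Direction: forward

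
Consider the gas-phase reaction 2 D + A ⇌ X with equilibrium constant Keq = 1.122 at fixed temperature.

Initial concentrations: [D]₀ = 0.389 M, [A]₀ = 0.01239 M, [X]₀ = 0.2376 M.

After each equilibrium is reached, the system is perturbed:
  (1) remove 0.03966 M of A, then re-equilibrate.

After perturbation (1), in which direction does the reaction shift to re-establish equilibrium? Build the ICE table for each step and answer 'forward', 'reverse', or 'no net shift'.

Q₀ = 126.7 vs Keq = 1.122 ⇒ Q>K, reverse
Step 1:
                  D         A         X
  init        0.389   0.01239    0.2376
  Δ          0.3011    0.1505   -0.1505
  eq         0.6901    0.1629   0.08706
  solve Keq expr → x = -0.1505; check Q = 1.122
Then remove 0.03966 M of A.
Step 2:
                  D         A         X
  init       0.6901    0.1233   0.08706
  Δ         0.02167   0.01083  -0.01083
  eq         0.7118    0.1341   0.07622
  solve Keq expr → x = -0.01083; check Q = 1.122

Direction: reverse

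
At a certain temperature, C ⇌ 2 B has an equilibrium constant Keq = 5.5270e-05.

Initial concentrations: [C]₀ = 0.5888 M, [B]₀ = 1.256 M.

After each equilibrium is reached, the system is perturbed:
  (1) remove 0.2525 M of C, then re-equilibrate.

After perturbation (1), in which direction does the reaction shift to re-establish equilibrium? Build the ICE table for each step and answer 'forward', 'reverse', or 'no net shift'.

Q₀ = 2.679 vs Keq = 5.5270e-05 ⇒ Q>K, reverse
Step 1:
                    C           B
  init         0.5888       1.256
  Δ            0.6239      -1.248
  eq            1.213    0.008187
  solve Keq expr → x = -0.6239; check Q = 5.5270e-05
Then remove 0.2525 M of C.
Step 2:
                    C           B
  init         0.9602    0.008187
  Δ        4.5015e-04 -9.0029e-04
  eq           0.9607    0.007287
  solve Keq expr → x = -4.5015e-04; check Q = 5.5270e-05

Direction: reverse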